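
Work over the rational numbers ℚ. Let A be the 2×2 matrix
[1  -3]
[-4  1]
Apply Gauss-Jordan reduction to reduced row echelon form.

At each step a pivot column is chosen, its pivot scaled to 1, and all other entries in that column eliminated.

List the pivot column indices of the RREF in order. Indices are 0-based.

pivot columns: 0, 1

step 1: normalize row 0 (÷1) = (1, -3)
  row 1: subtract -4×row0 = (0, -11)
step 2: normalize row 1 (÷-11) = (0, 1)
  row 0: subtract -3×row1 = (1, 0)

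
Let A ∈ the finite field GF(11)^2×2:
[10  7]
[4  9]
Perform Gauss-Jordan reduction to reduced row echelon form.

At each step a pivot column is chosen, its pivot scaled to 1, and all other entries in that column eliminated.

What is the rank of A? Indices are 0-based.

[1] R0 /= 10  ⇒  (1, 4)
     R1 -= 4·R0  ⇒  (0, 4)
[2] R1 /= 4  ⇒  (0, 1)
     R0 -= 4·R1  ⇒  (1, 0)

rank = 2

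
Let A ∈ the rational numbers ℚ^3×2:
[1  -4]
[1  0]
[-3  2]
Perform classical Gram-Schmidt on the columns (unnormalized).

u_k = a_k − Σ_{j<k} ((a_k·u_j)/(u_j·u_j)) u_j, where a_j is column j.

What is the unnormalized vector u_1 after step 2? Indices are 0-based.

Step 1: u_0 = a_0 = (1, 1, -3).
Step 2: u_1 = a_1 − (-10/11)·u_0 = (-34/11, 10/11, -8/11).

u_1 = (-34/11, 10/11, -8/11)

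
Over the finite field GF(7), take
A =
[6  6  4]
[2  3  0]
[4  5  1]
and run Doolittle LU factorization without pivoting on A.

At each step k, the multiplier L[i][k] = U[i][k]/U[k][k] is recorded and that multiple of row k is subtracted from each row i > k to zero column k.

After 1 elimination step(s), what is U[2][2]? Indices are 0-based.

Step 1: pivot at (0,0) is 6.
  row1 ← row1 − (5)·row0  ⇒  L[1][0]=5, U row1=(0, 1, 1)
  row2 ← row2 − (3)·row0  ⇒  L[2][0]=3, U row2=(0, 1, 3)

U[2][2] = 3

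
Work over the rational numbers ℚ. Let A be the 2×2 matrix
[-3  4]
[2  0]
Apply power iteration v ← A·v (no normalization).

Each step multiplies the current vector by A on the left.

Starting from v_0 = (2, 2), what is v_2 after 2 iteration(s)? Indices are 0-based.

v_0 = (2, 2).
v_1 = A·v_0 = (2, 4).
v_2 = A·v_1 = (10, 4).

v_2 = (10, 4)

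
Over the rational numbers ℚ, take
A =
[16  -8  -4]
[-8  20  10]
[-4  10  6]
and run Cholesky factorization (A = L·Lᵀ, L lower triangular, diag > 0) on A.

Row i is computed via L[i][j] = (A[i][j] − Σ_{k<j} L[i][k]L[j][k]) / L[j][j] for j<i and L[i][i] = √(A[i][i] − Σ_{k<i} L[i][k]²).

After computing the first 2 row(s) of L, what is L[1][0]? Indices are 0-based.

Step 1: L[0][0] = √(16) = 4.
  L[1][0] = (-8) / L[0][0] = -2.
Step 2: L[1][1] = √(16) = 4.

L[1][0] = -2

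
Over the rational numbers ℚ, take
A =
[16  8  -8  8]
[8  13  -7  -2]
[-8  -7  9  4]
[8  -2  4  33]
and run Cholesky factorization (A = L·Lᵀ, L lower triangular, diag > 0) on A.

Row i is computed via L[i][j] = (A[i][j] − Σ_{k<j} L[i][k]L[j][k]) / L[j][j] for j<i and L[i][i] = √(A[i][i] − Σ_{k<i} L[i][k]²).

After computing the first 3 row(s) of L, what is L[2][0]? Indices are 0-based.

Step 1: L[0][0] = √(16) = 4.
  L[1][0] = (8) / L[0][0] = 2.
Step 2: L[1][1] = √(9) = 3.
  L[2][0] = (-8) / L[0][0] = -2.
  L[2][1] = (-3) / L[1][1] = -1.
Step 3: L[2][2] = √(4) = 2.

L[2][0] = -2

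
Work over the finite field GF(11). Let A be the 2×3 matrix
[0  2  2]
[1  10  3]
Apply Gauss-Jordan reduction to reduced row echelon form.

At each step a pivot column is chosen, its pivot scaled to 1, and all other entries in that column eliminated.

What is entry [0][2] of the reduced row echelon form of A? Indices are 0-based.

pivot(0,0): swap R0↔R1
pivot(0,0)=1: scale R0 → (1, 10, 3)
pivot(1,1)=2: scale R1 → (0, 1, 1)
  clear (0,1): R0 −= (10)R1 → (1, 0, 4)

M[0][2] = 4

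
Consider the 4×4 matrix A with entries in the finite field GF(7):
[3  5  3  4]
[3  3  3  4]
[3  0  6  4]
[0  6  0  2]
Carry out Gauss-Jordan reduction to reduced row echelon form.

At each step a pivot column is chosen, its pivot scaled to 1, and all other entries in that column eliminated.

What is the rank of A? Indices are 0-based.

rank = 4

step 1: normalize row 0 (÷3) = (1, 4, 1, 6)
  row 1: subtract 3×row0 = (0, 5, 0, 0)
  row 2: subtract 3×row0 = (0, 2, 3, 0)
step 2: normalize row 1 (÷5) = (0, 1, 0, 0)
  row 0: subtract 4×row1 = (1, 0, 1, 6)
  row 2: subtract 2×row1 = (0, 0, 3, 0)
  row 3: subtract 6×row1 = (0, 0, 0, 2)
step 3: normalize row 2 (÷3) = (0, 0, 1, 0)
  row 0: subtract 1×row2 = (1, 0, 0, 6)
step 4: normalize row 3 (÷2) = (0, 0, 0, 1)
  row 0: subtract 6×row3 = (1, 0, 0, 0)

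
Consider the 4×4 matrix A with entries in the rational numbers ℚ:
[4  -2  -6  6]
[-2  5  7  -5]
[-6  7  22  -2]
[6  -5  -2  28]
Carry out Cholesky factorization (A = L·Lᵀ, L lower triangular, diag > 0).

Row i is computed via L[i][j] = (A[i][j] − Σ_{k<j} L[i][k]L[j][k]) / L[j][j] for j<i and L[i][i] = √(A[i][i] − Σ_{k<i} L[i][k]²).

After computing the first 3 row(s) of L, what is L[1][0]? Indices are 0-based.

L[1][0] = -1

Step 1: L[0][0] = √(4) = 2.
  L[1][0] = (-2) / L[0][0] = -1.
Step 2: L[1][1] = √(4) = 2.
  L[2][0] = (-6) / L[0][0] = -3.
  L[2][1] = (4) / L[1][1] = 2.
Step 3: L[2][2] = √(9) = 3.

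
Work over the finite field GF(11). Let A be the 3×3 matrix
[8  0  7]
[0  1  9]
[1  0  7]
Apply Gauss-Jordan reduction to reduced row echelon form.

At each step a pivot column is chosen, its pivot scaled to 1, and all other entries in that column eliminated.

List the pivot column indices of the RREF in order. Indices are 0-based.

pivot(0,0)=8: scale R0 → (1, 0, 5)
  clear (2,0): R2 −= (1)R0 → (0, 0, 2)
pivot(1,1)=1: scale R1 → (0, 1, 9)
pivot(2,2)=2: scale R2 → (0, 0, 1)
  clear (0,2): R0 −= (5)R2 → (1, 0, 0)
  clear (1,2): R1 −= (9)R2 → (0, 1, 0)

pivot columns: 0, 1, 2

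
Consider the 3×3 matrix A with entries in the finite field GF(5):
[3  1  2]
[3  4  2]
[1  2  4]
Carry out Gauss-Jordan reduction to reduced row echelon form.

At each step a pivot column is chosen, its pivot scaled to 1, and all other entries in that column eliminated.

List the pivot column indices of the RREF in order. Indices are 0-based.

pivot columns: 0, 1

step 1: normalize row 0 (÷3) = (1, 2, 4)
  row 1: subtract 3×row0 = (0, 3, 0)
  row 2: subtract 1×row0 = (0, 0, 0)
step 2: normalize row 1 (÷3) = (0, 1, 0)
  row 0: subtract 2×row1 = (1, 0, 4)
skip col 2 (zero from row 2)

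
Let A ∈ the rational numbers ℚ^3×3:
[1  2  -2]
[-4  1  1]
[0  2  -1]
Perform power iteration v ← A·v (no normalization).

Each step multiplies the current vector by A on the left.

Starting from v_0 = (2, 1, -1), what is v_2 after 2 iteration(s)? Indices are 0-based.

v_0 = (2, 1, -1).
v_1 = A·v_0 = (6, -8, 3).
v_2 = A·v_1 = (-16, -29, -19).

v_2 = (-16, -29, -19)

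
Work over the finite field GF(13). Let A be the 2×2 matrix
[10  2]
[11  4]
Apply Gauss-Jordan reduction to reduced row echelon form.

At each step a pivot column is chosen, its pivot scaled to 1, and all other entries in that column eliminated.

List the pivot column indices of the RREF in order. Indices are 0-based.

pivot columns: 0, 1

[1] R0 /= 10  ⇒  (1, 8)
     R1 -= 11·R0  ⇒  (0, 7)
[2] R1 /= 7  ⇒  (0, 1)
     R0 -= 8·R1  ⇒  (1, 0)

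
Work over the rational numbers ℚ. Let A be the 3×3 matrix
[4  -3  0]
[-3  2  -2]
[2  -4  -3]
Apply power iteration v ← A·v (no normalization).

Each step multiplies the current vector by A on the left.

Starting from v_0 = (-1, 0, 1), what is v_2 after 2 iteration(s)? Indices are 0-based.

v_0 = (-1, 0, 1).
v_1 = A·v_0 = (-4, 1, -5).
v_2 = A·v_1 = (-19, 24, 3).

v_2 = (-19, 24, 3)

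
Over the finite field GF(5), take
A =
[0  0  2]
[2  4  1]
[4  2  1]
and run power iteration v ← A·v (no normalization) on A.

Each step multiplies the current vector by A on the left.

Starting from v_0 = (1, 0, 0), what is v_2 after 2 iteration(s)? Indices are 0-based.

v_0 = (1, 0, 0).
v_1 = A·v_0 = (0, 2, 4).
v_2 = A·v_1 = (3, 2, 3).

v_2 = (3, 2, 3)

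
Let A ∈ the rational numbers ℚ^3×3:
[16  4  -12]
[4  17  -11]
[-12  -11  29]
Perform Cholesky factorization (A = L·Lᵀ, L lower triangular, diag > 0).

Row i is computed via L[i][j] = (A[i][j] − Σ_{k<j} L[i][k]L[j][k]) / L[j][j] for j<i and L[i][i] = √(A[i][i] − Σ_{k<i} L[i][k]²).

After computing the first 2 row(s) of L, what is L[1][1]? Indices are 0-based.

L[1][1] = 4

Step 1: L[0][0] = √(16) = 4.
  L[1][0] = (4) / L[0][0] = 1.
Step 2: L[1][1] = √(16) = 4.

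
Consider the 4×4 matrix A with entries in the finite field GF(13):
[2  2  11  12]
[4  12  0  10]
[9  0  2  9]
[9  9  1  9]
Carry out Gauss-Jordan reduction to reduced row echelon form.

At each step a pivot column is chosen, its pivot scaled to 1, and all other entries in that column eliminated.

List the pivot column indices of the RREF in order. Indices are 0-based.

pivot columns: 0, 1, 2, 3

pivot(0,0)=2: scale R0 → (1, 1, 12, 6)
  clear (1,0): R1 −= (4)R0 → (0, 8, 4, 12)
  clear (2,0): R2 −= (9)R0 → (0, 4, 11, 7)
  clear (3,0): R3 −= (9)R0 → (0, 0, 10, 7)
pivot(1,1)=8: scale R1 → (0, 1, 7, 8)
  clear (0,1): R0 −= (1)R1 → (1, 0, 5, 11)
  clear (2,1): R2 −= (4)R1 → (0, 0, 9, 1)
pivot(2,2)=9: scale R2 → (0, 0, 1, 3)
  clear (0,2): R0 −= (5)R2 → (1, 0, 0, 9)
  clear (1,2): R1 −= (7)R2 → (0, 1, 0, 0)
  clear (3,2): R3 −= (10)R2 → (0, 0, 0, 3)
pivot(3,3)=3: scale R3 → (0, 0, 0, 1)
  clear (0,3): R0 −= (9)R3 → (1, 0, 0, 0)
  clear (2,3): R2 −= (3)R3 → (0, 0, 1, 0)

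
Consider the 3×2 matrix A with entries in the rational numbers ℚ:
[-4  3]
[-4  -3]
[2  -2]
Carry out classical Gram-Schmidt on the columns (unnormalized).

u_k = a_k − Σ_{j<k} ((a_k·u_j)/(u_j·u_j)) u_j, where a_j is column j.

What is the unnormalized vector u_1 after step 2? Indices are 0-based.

Step 1: u_0 = a_0 = (-4, -4, 2).
Step 2: u_1 = a_1 − (-1/9)·u_0 = (23/9, -31/9, -16/9).

u_1 = (23/9, -31/9, -16/9)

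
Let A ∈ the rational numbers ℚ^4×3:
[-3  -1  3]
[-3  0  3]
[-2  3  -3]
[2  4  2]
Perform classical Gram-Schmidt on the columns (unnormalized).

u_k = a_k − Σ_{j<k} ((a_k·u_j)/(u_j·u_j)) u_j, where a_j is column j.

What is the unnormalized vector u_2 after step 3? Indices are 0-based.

u_2 = (1325/651, 463/217, -2137/651, 1934/651)

Step 1: u_0 = a_0 = (-3, -3, -2, 2).
Step 2: u_1 = a_1 − (5/26)·u_0 = (-11/26, 15/26, 44/13, 47/13).
Step 3: u_2 = a_2 − (-4/13)·u_0 − (-64/651)·u_1 = (1325/651, 463/217, -2137/651, 1934/651).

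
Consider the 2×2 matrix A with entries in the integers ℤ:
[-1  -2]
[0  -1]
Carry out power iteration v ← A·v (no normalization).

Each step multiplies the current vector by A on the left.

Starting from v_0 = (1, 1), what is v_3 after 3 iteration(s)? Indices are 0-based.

v_0 = (1, 1).
v_1 = A·v_0 = (-3, -1).
v_2 = A·v_1 = (5, 1).
v_3 = A·v_2 = (-7, -1).

v_3 = (-7, -1)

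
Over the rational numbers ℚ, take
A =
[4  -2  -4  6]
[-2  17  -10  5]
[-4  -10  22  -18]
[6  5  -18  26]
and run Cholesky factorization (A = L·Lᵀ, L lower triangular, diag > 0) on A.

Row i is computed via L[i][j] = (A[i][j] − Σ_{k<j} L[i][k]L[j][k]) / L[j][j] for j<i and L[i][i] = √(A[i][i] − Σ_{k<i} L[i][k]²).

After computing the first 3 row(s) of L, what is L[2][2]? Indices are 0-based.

Step 1: L[0][0] = √(4) = 2.
  L[1][0] = (-2) / L[0][0] = -1.
Step 2: L[1][1] = √(16) = 4.
  L[2][0] = (-4) / L[0][0] = -2.
  L[2][1] = (-12) / L[1][1] = -3.
Step 3: L[2][2] = √(9) = 3.

L[2][2] = 3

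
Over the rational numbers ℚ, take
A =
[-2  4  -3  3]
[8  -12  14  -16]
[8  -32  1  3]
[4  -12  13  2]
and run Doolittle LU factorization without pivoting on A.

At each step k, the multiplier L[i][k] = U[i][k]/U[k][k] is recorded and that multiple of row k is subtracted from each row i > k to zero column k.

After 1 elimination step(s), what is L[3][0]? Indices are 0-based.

L[3][0] = -2

[col 0] pivot -2
  R1 -= -4*R0 → (0, 4, 2, -4)  (L[1][0] := -4)
  R2 -= -4*R0 → (0, -16, -11, 15)  (L[2][0] := -4)
  R3 -= -2*R0 → (0, -4, 7, 8)  (L[3][0] := -2)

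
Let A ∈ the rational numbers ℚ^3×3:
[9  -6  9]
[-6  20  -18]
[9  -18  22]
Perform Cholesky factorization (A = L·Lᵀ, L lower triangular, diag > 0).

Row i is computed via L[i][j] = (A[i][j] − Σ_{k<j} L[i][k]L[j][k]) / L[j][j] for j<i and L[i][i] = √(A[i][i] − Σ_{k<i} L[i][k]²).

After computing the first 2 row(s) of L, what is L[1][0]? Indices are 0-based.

L[1][0] = -2

Step 1: L[0][0] = √(9) = 3.
  L[1][0] = (-6) / L[0][0] = -2.
Step 2: L[1][1] = √(16) = 4.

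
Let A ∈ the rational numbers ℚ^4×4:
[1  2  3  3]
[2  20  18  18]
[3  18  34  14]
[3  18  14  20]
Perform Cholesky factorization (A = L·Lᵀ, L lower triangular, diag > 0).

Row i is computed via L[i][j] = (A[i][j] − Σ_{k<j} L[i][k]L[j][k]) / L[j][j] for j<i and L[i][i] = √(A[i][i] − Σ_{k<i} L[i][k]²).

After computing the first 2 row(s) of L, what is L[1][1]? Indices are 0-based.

Step 1: L[0][0] = √(1) = 1.
  L[1][0] = (2) / L[0][0] = 2.
Step 2: L[1][1] = √(16) = 4.

L[1][1] = 4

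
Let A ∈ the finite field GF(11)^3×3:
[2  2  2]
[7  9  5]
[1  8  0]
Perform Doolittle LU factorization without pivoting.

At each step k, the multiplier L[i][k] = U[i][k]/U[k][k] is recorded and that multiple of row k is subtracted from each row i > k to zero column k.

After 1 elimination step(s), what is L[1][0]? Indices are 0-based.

[col 0] pivot 2
  R1 -= 9*R0 → (0, 2, 9)  (L[1][0] := 9)
  R2 -= 6*R0 → (0, 7, 10)  (L[2][0] := 6)

L[1][0] = 9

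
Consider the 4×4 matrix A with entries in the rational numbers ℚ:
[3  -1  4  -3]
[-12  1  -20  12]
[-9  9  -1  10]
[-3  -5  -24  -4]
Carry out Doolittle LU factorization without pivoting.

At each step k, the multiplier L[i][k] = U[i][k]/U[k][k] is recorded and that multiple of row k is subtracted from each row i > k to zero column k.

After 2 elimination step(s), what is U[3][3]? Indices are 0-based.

U[3][3] = -7

[col 0] pivot 3
  R1 -= -4*R0 → (0, -3, -4, 0)  (L[1][0] := -4)
  R2 -= -3*R0 → (0, 6, 11, 1)  (L[2][0] := -3)
  R3 -= -1*R0 → (0, -6, -20, -7)  (L[3][0] := -1)
[col 1] pivot -3
  R2 -= -2*R1 → (0, 0, 3, 1)  (L[2][1] := -2)
  R3 -= 2*R1 → (0, 0, -12, -7)  (L[3][1] := 2)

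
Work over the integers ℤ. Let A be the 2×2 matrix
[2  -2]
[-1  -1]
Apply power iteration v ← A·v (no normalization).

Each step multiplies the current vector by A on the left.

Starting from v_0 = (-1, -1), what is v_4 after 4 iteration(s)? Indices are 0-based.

v_4 = (-20, -2)

v_0 = (-1, -1).
v_1 = A·v_0 = (0, 2).
v_2 = A·v_1 = (-4, -2).
v_3 = A·v_2 = (-4, 6).
v_4 = A·v_3 = (-20, -2).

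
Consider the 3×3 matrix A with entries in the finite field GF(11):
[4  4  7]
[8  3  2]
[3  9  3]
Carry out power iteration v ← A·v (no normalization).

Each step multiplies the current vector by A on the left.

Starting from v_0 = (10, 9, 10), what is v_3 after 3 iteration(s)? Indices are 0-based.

v_3 = (1, 8, 7)

v_0 = (10, 9, 10).
v_1 = A·v_0 = (3, 6, 9).
v_2 = A·v_1 = (0, 5, 2).
v_3 = A·v_2 = (1, 8, 7).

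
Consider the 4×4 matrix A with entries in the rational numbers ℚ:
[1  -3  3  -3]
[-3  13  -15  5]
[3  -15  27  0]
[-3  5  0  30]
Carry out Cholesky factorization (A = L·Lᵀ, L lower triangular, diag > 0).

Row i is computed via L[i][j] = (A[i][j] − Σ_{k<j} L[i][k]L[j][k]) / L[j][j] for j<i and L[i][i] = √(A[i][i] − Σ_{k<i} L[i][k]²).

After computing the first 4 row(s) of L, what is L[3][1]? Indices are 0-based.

Step 1: L[0][0] = √(1) = 1.
  L[1][0] = (-3) / L[0][0] = -3.
Step 2: L[1][1] = √(4) = 2.
  L[2][0] = (3) / L[0][0] = 3.
  L[2][1] = (-6) / L[1][1] = -3.
Step 3: L[2][2] = √(9) = 3.
  L[3][0] = (-3) / L[0][0] = -3.
  L[3][1] = (-4) / L[1][1] = -2.
  L[3][2] = (3) / L[2][2] = 1.
Step 4: L[3][3] = √(16) = 4.

L[3][1] = -2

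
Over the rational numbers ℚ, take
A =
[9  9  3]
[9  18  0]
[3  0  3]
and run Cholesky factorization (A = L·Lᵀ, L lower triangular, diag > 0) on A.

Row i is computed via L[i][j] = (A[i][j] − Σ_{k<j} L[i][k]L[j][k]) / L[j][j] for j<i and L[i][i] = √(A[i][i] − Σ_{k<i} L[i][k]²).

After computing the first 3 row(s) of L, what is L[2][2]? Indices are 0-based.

L[2][2] = 1

Step 1: L[0][0] = √(9) = 3.
  L[1][0] = (9) / L[0][0] = 3.
Step 2: L[1][1] = √(9) = 3.
  L[2][0] = (3) / L[0][0] = 1.
  L[2][1] = (-3) / L[1][1] = -1.
Step 3: L[2][2] = √(1) = 1.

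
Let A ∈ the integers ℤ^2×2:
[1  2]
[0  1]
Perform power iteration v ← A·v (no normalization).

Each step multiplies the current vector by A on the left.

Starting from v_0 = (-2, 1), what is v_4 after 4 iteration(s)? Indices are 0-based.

v_4 = (6, 1)

v_0 = (-2, 1).
v_1 = A·v_0 = (0, 1).
v_2 = A·v_1 = (2, 1).
v_3 = A·v_2 = (4, 1).
v_4 = A·v_3 = (6, 1).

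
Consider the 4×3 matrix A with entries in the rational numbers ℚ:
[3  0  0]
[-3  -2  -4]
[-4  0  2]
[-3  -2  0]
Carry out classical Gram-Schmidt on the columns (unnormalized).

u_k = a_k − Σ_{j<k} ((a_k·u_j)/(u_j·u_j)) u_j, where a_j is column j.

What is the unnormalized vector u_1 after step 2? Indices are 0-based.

u_1 = (-36/43, -50/43, 48/43, -50/43)

Step 1: u_0 = a_0 = (3, -3, -4, -3).
Step 2: u_1 = a_1 − (12/43)·u_0 = (-36/43, -50/43, 48/43, -50/43).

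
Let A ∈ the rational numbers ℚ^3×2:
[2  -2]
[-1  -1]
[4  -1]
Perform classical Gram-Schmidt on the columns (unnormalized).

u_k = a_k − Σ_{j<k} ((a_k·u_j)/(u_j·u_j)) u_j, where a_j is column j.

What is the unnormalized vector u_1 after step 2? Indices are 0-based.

Step 1: u_0 = a_0 = (2, -1, 4).
Step 2: u_1 = a_1 − (-1/3)·u_0 = (-4/3, -4/3, 1/3).

u_1 = (-4/3, -4/3, 1/3)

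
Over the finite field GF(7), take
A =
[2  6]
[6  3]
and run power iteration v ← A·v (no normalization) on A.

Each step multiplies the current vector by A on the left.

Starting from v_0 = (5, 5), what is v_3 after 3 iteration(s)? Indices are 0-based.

v_3 = (3, 5)

v_0 = (5, 5).
v_1 = A·v_0 = (5, 3).
v_2 = A·v_1 = (0, 4).
v_3 = A·v_2 = (3, 5).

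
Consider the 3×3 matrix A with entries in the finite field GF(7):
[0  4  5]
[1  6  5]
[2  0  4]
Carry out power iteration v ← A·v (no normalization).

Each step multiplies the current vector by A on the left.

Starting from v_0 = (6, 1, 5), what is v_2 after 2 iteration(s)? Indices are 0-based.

v_0 = (6, 1, 5).
v_1 = A·v_0 = (1, 2, 4).
v_2 = A·v_1 = (0, 5, 4).

v_2 = (0, 5, 4)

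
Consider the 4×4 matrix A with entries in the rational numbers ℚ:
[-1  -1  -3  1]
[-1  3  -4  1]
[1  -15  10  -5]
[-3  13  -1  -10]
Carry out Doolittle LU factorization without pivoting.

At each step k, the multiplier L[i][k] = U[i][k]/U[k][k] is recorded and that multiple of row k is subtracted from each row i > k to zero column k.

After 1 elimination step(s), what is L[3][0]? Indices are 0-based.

k=0: U[0][0]=-1
  eliminate (1,0): mult=1, new row 1: (0, 4, -1, 0); set L[1][0]=1
  eliminate (2,0): mult=-1, new row 2: (0, -16, 7, -4); set L[2][0]=-1
  eliminate (3,0): mult=3, new row 3: (0, 16, 8, -13); set L[3][0]=3

L[3][0] = 3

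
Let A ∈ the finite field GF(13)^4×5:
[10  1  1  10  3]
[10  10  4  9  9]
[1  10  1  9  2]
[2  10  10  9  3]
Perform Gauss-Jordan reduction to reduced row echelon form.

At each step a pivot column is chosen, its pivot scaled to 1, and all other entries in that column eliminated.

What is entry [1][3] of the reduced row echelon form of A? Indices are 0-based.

step 1: normalize row 0 (÷10) = (1, 4, 4, 1, 12)
  row 1: subtract 10×row0 = (0, 9, 3, 12, 6)
  row 2: subtract 1×row0 = (0, 6, 10, 8, 3)
  row 3: subtract 2×row0 = (0, 2, 2, 7, 5)
step 2: normalize row 1 (÷9) = (0, 1, 9, 10, 5)
  row 0: subtract 4×row1 = (1, 0, 7, 0, 5)
  row 2: subtract 6×row1 = (0, 0, 8, 0, 12)
  row 3: subtract 2×row1 = (0, 0, 10, 0, 8)
step 3: normalize row 2 (÷8) = (0, 0, 1, 0, 8)
  row 0: subtract 7×row2 = (1, 0, 0, 0, 1)
  row 1: subtract 9×row2 = (0, 1, 0, 10, 11)
  row 3: subtract 10×row2 = (0, 0, 0, 0, 6)
skip col 3 (zero from row 3)
step 4: normalize row 3 (÷6) = (0, 0, 0, 0, 1)
  row 0: subtract 1×row3 = (1, 0, 0, 0, 0)
  row 1: subtract 11×row3 = (0, 1, 0, 10, 0)
  row 2: subtract 8×row3 = (0, 0, 1, 0, 0)

M[1][3] = 10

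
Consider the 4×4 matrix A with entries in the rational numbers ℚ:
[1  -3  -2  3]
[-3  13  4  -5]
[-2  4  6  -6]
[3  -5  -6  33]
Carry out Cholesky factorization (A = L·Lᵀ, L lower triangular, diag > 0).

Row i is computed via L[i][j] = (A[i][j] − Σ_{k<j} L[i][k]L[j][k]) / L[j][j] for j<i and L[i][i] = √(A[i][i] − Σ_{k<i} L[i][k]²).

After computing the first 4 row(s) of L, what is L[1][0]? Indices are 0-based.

L[1][0] = -3

Step 1: L[0][0] = √(1) = 1.
  L[1][0] = (-3) / L[0][0] = -3.
Step 2: L[1][1] = √(4) = 2.
  L[2][0] = (-2) / L[0][0] = -2.
  L[2][1] = (-2) / L[1][1] = -1.
Step 3: L[2][2] = √(1) = 1.
  L[3][0] = (3) / L[0][0] = 3.
  L[3][1] = (4) / L[1][1] = 2.
  L[3][2] = (2) / L[2][2] = 2.
Step 4: L[3][3] = √(16) = 4.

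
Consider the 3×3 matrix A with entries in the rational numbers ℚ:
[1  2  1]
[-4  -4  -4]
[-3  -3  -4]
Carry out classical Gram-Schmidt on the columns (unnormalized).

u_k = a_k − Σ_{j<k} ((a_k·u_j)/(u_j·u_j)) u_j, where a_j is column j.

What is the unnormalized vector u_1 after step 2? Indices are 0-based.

u_1 = (25/26, 2/13, 3/26)

Step 1: u_0 = a_0 = (1, -4, -3).
Step 2: u_1 = a_1 − (27/26)·u_0 = (25/26, 2/13, 3/26).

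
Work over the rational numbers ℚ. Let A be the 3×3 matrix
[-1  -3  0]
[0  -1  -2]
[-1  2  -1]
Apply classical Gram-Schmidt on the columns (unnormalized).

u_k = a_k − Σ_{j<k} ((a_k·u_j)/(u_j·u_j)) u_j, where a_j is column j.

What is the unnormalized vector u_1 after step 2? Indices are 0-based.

Step 1: u_0 = a_0 = (-1, 0, -1).
Step 2: u_1 = a_1 − (1/2)·u_0 = (-5/2, -1, 5/2).

u_1 = (-5/2, -1, 5/2)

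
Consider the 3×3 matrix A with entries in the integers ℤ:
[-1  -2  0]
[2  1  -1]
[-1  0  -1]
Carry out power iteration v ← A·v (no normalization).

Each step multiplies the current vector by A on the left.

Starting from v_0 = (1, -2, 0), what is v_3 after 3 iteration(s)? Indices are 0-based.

v_3 = (-11, 3, 5)

v_0 = (1, -2, 0).
v_1 = A·v_0 = (3, 0, -1).
v_2 = A·v_1 = (-3, 7, -2).
v_3 = A·v_2 = (-11, 3, 5).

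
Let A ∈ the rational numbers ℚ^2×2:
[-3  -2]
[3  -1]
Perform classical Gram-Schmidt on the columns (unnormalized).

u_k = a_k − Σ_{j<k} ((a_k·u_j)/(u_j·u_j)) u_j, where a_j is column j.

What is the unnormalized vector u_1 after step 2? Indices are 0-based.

u_1 = (-3/2, -3/2)

Step 1: u_0 = a_0 = (-3, 3).
Step 2: u_1 = a_1 − (1/6)·u_0 = (-3/2, -3/2).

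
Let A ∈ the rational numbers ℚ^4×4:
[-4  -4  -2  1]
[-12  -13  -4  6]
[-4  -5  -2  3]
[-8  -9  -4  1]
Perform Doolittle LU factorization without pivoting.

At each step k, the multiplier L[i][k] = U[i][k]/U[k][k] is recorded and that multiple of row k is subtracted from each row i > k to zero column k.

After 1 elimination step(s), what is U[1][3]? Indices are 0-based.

U[1][3] = 3

k=0: U[0][0]=-4
  eliminate (1,0): mult=3, new row 1: (0, -1, 2, 3); set L[1][0]=3
  eliminate (2,0): mult=1, new row 2: (0, -1, 0, 2); set L[2][0]=1
  eliminate (3,0): mult=2, new row 3: (0, -1, 0, -1); set L[3][0]=2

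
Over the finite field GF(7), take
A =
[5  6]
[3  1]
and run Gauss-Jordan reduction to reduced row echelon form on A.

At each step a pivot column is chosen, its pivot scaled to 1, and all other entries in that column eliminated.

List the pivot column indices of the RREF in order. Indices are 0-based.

[1] R0 /= 5  ⇒  (1, 4)
     R1 -= 3·R0  ⇒  (0, 3)
[2] R1 /= 3  ⇒  (0, 1)
     R0 -= 4·R1  ⇒  (1, 0)

pivot columns: 0, 1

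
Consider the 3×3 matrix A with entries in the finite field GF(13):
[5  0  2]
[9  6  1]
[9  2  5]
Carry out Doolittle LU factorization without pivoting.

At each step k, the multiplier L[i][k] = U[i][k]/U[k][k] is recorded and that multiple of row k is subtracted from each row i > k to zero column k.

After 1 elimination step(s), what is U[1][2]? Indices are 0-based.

U[1][2] = 0

Step 1: pivot at (0,0) is 5.
  row1 ← row1 − (7)·row0  ⇒  L[1][0]=7, U row1=(0, 6, 0)
  row2 ← row2 − (7)·row0  ⇒  L[2][0]=7, U row2=(0, 2, 4)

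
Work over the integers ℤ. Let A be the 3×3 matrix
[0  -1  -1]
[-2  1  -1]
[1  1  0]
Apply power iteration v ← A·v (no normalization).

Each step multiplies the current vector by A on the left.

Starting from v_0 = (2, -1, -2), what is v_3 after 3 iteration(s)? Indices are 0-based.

v_0 = (2, -1, -2).
v_1 = A·v_0 = (3, -3, 1).
v_2 = A·v_1 = (2, -10, 0).
v_3 = A·v_2 = (10, -14, -8).

v_3 = (10, -14, -8)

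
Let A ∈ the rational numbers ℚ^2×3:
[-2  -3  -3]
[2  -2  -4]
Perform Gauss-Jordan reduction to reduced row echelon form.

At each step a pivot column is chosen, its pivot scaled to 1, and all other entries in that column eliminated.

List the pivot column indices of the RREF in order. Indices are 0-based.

[1] R0 /= -2  ⇒  (1, 3/2, 3/2)
     R1 -= 2·R0  ⇒  (0, -5, -7)
[2] R1 /= -5  ⇒  (0, 1, 7/5)
     R0 -= 3/2·R1  ⇒  (1, 0, -3/5)

pivot columns: 0, 1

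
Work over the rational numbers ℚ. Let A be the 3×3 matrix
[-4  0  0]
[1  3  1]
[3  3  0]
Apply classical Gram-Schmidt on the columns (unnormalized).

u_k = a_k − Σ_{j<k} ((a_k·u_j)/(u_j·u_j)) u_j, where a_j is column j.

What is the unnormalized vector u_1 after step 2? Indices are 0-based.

Step 1: u_0 = a_0 = (-4, 1, 3).
Step 2: u_1 = a_1 − (6/13)·u_0 = (24/13, 33/13, 21/13).

u_1 = (24/13, 33/13, 21/13)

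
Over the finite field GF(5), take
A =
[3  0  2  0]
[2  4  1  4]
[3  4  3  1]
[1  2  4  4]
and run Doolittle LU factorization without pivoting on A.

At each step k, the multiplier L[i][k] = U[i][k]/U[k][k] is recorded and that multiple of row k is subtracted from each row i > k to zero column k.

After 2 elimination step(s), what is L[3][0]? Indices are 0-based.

k=0: U[0][0]=3
  eliminate (1,0): mult=4, new row 1: (0, 4, 3, 4); set L[1][0]=4
  eliminate (2,0): mult=1, new row 2: (0, 4, 1, 1); set L[2][0]=1
  eliminate (3,0): mult=2, new row 3: (0, 2, 0, 4); set L[3][0]=2
k=1: U[1][1]=4
  eliminate (2,1): mult=1, new row 2: (0, 0, 3, 2); set L[2][1]=1
  eliminate (3,1): mult=3, new row 3: (0, 0, 1, 2); set L[3][1]=3

L[3][0] = 2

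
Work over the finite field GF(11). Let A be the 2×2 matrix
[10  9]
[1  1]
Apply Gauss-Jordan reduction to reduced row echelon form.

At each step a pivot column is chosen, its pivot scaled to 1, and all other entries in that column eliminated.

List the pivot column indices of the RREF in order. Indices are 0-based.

pivot(0,0)=10: scale R0 → (1, 2)
  clear (1,0): R1 −= (1)R0 → (0, 10)
pivot(1,1)=10: scale R1 → (0, 1)
  clear (0,1): R0 −= (2)R1 → (1, 0)

pivot columns: 0, 1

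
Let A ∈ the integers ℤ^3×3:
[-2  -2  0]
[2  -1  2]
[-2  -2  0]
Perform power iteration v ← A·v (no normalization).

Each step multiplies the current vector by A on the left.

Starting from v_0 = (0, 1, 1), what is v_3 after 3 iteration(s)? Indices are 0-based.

v_3 = (14, 17, 14)

v_0 = (0, 1, 1).
v_1 = A·v_0 = (-2, 1, -2).
v_2 = A·v_1 = (2, -9, 2).
v_3 = A·v_2 = (14, 17, 14).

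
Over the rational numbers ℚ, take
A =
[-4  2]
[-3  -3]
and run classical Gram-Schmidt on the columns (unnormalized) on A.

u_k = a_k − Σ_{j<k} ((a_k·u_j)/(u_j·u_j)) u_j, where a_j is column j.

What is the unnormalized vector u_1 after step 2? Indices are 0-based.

Step 1: u_0 = a_0 = (-4, -3).
Step 2: u_1 = a_1 − (1/25)·u_0 = (54/25, -72/25).

u_1 = (54/25, -72/25)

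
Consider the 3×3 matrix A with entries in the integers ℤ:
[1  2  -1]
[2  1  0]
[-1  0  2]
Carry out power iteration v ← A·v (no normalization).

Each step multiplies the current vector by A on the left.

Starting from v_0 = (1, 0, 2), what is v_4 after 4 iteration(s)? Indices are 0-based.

v_0 = (1, 0, 2).
v_1 = A·v_0 = (-1, 2, 3).
v_2 = A·v_1 = (0, 0, 7).
v_3 = A·v_2 = (-7, 0, 14).
v_4 = A·v_3 = (-21, -14, 35).

v_4 = (-21, -14, 35)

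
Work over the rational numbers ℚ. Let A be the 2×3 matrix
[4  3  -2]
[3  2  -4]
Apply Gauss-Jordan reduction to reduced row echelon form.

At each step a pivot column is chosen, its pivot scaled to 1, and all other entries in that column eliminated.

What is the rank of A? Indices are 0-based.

[1] R0 /= 4  ⇒  (1, 3/4, -1/2)
     R1 -= 3·R0  ⇒  (0, -1/4, -5/2)
[2] R1 /= -1/4  ⇒  (0, 1, 10)
     R0 -= 3/4·R1  ⇒  (1, 0, -8)

rank = 2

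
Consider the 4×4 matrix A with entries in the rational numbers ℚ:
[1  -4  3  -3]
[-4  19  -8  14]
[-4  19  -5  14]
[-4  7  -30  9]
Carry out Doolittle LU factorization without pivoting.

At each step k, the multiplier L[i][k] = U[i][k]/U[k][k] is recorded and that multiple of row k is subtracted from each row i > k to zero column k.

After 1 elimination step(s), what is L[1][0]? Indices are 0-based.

L[1][0] = -4

k=0: U[0][0]=1
  eliminate (1,0): mult=-4, new row 1: (0, 3, 4, 2); set L[1][0]=-4
  eliminate (2,0): mult=-4, new row 2: (0, 3, 7, 2); set L[2][0]=-4
  eliminate (3,0): mult=-4, new row 3: (0, -9, -18, -3); set L[3][0]=-4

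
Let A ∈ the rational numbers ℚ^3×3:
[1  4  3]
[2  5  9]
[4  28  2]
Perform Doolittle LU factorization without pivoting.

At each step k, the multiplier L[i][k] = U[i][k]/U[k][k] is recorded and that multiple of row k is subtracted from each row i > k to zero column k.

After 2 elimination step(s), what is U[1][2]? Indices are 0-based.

Step 1: pivot at (0,0) is 1.
  row1 ← row1 − (2)·row0  ⇒  L[1][0]=2, U row1=(0, -3, 3)
  row2 ← row2 − (4)·row0  ⇒  L[2][0]=4, U row2=(0, 12, -10)
Step 2: pivot at (1,1) is -3.
  row2 ← row2 − (-4)·row1  ⇒  L[2][1]=-4, U row2=(0, 0, 2)

U[1][2] = 3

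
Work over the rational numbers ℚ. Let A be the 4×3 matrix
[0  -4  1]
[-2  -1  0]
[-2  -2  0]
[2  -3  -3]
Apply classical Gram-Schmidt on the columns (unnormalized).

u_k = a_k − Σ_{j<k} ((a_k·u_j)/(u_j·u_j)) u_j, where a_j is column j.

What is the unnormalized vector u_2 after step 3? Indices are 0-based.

Step 1: u_0 = a_0 = (0, -2, -2, 2).
Step 2: u_1 = a_1 − (0)·u_0 = (-4, -1, -2, -3).
Step 3: u_2 = a_2 − (-1/2)·u_0 − (1/6)·u_1 = (5/3, -5/6, -2/3, -3/2).

u_2 = (5/3, -5/6, -2/3, -3/2)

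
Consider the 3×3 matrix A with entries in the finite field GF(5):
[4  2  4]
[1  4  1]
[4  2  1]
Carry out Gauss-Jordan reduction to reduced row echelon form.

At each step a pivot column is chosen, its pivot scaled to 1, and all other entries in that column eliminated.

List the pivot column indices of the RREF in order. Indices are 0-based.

pivot(0,0)=4: scale R0 → (1, 3, 1)
  clear (1,0): R1 −= (1)R0 → (0, 1, 0)
  clear (2,0): R2 −= (4)R0 → (0, 0, 2)
pivot(1,1)=1: scale R1 → (0, 1, 0)
  clear (0,1): R0 −= (3)R1 → (1, 0, 1)
pivot(2,2)=2: scale R2 → (0, 0, 1)
  clear (0,2): R0 −= (1)R2 → (1, 0, 0)

pivot columns: 0, 1, 2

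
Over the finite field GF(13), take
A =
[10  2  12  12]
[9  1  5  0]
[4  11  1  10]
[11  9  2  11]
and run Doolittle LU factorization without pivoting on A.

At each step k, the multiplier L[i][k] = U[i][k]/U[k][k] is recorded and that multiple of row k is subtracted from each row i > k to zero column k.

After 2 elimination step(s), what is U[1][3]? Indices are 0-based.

k=0: U[0][0]=10
  eliminate (1,0): mult=10, new row 1: (0, 7, 2, 10); set L[1][0]=10
  eliminate (2,0): mult=3, new row 2: (0, 5, 4, 0); set L[2][0]=3
  eliminate (3,0): mult=5, new row 3: (0, 12, 7, 3); set L[3][0]=5
k=1: U[1][1]=7
  eliminate (2,1): mult=10, new row 2: (0, 0, 10, 4); set L[2][1]=10
  eliminate (3,1): mult=11, new row 3: (0, 0, 11, 10); set L[3][1]=11

U[1][3] = 10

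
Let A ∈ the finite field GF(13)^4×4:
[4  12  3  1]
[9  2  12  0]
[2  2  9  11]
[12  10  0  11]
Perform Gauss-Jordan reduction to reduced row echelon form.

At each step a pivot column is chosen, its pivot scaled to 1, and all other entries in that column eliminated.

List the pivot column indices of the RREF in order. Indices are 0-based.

[1] R0 /= 4  ⇒  (1, 3, 4, 10)
     R1 -= 9·R0  ⇒  (0, 1, 2, 1)
     R2 -= 2·R0  ⇒  (0, 9, 1, 4)
     R3 -= 12·R0  ⇒  (0, 0, 4, 8)
[2] R1 /= 1  ⇒  (0, 1, 2, 1)
     R0 -= 3·R1  ⇒  (1, 0, 11, 7)
     R2 -= 9·R1  ⇒  (0, 0, 9, 8)
[3] R2 /= 9  ⇒  (0, 0, 1, 11)
     R0 -= 11·R2  ⇒  (1, 0, 0, 3)
     R1 -= 2·R2  ⇒  (0, 1, 0, 5)
     R3 -= 4·R2  ⇒  (0, 0, 0, 3)
[4] R3 /= 3  ⇒  (0, 0, 0, 1)
     R0 -= 3·R3  ⇒  (1, 0, 0, 0)
     R1 -= 5·R3  ⇒  (0, 1, 0, 0)
     R2 -= 11·R3  ⇒  (0, 0, 1, 0)

pivot columns: 0, 1, 2, 3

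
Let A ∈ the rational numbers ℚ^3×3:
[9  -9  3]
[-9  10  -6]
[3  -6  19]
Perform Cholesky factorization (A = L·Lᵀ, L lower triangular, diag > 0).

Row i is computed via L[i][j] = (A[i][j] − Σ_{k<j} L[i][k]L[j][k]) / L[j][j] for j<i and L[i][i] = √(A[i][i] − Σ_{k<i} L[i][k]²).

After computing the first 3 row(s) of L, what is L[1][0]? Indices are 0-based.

L[1][0] = -3

Step 1: L[0][0] = √(9) = 3.
  L[1][0] = (-9) / L[0][0] = -3.
Step 2: L[1][1] = √(1) = 1.
  L[2][0] = (3) / L[0][0] = 1.
  L[2][1] = (-3) / L[1][1] = -3.
Step 3: L[2][2] = √(9) = 3.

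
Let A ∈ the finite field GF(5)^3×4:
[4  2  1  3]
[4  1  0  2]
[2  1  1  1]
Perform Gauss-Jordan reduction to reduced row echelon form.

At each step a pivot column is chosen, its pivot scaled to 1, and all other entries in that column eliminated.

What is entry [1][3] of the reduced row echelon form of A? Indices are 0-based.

step 1: normalize row 0 (÷4) = (1, 3, 4, 2)
  row 1: subtract 4×row0 = (0, 4, 4, 4)
  row 2: subtract 2×row0 = (0, 0, 3, 2)
step 2: normalize row 1 (÷4) = (0, 1, 1, 1)
  row 0: subtract 3×row1 = (1, 0, 1, 4)
step 3: normalize row 2 (÷3) = (0, 0, 1, 4)
  row 0: subtract 1×row2 = (1, 0, 0, 0)
  row 1: subtract 1×row2 = (0, 1, 0, 2)

M[1][3] = 2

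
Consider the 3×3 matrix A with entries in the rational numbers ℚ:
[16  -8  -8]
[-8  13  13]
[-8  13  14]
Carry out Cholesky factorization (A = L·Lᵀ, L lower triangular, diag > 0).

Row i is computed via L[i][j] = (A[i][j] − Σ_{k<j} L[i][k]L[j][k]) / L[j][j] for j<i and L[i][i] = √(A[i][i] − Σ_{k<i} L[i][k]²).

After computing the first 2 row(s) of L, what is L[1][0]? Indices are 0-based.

L[1][0] = -2

Step 1: L[0][0] = √(16) = 4.
  L[1][0] = (-8) / L[0][0] = -2.
Step 2: L[1][1] = √(9) = 3.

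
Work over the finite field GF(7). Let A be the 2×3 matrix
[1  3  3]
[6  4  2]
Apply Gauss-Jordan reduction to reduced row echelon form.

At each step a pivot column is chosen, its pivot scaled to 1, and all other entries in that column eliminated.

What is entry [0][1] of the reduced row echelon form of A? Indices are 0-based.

M[0][1] = 3

pivot(0,0)=1: scale R0 → (1, 3, 3)
  clear (1,0): R1 −= (6)R0 → (0, 0, 5)
col 1: no nonzero at/below row 1; advance.
pivot(1,2)=5: scale R1 → (0, 0, 1)
  clear (0,2): R0 −= (3)R1 → (1, 3, 0)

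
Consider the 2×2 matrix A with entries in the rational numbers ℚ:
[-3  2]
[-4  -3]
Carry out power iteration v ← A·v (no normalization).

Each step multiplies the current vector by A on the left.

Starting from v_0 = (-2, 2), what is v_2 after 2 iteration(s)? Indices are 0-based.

v_2 = (-26, -46)

v_0 = (-2, 2).
v_1 = A·v_0 = (10, 2).
v_2 = A·v_1 = (-26, -46).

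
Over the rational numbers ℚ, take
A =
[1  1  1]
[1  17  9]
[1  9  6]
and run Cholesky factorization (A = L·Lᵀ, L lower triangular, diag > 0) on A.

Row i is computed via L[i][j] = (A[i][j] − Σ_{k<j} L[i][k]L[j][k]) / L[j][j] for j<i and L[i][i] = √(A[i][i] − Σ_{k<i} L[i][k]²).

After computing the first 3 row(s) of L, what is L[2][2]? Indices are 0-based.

L[2][2] = 1

Step 1: L[0][0] = √(1) = 1.
  L[1][0] = (1) / L[0][0] = 1.
Step 2: L[1][1] = √(16) = 4.
  L[2][0] = (1) / L[0][0] = 1.
  L[2][1] = (8) / L[1][1] = 2.
Step 3: L[2][2] = √(1) = 1.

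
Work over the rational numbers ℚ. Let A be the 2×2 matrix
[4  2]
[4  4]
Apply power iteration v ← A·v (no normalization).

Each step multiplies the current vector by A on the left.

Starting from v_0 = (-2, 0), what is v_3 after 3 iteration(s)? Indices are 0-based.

v_3 = (-320, -448)

v_0 = (-2, 0).
v_1 = A·v_0 = (-8, -8).
v_2 = A·v_1 = (-48, -64).
v_3 = A·v_2 = (-320, -448).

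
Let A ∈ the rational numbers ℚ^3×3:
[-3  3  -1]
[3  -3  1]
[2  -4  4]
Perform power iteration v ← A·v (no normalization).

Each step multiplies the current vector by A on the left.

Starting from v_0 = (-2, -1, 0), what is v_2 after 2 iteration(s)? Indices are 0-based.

v_2 = (-18, 18, 18)

v_0 = (-2, -1, 0).
v_1 = A·v_0 = (3, -3, 0).
v_2 = A·v_1 = (-18, 18, 18).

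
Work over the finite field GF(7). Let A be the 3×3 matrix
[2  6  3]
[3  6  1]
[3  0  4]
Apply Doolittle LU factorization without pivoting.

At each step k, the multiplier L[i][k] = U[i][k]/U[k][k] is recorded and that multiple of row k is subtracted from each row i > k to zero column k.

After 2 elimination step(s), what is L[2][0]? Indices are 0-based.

Step 1: pivot at (0,0) is 2.
  row1 ← row1 − (5)·row0  ⇒  L[1][0]=5, U row1=(0, 4, 0)
  row2 ← row2 − (5)·row0  ⇒  L[2][0]=5, U row2=(0, 5, 3)
Step 2: pivot at (1,1) is 4.
  row2 ← row2 − (3)·row1  ⇒  L[2][1]=3, U row2=(0, 0, 3)

L[2][0] = 5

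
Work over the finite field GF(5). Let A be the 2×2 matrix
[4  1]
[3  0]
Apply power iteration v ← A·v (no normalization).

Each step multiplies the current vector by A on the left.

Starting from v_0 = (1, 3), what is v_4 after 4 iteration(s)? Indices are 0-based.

v_0 = (1, 3).
v_1 = A·v_0 = (2, 3).
v_2 = A·v_1 = (1, 1).
v_3 = A·v_2 = (0, 3).
v_4 = A·v_3 = (3, 0).

v_4 = (3, 0)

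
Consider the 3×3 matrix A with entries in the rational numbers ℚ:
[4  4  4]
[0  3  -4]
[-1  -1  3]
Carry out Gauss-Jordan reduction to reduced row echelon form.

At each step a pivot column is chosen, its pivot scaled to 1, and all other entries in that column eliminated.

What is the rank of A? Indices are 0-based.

rank = 3

[1] R0 /= 4  ⇒  (1, 1, 1)
     R2 -= -1·R0  ⇒  (0, 0, 4)
[2] R1 /= 3  ⇒  (0, 1, -4/3)
     R0 -= 1·R1  ⇒  (1, 0, 7/3)
[3] R2 /= 4  ⇒  (0, 0, 1)
     R0 -= 7/3·R2  ⇒  (1, 0, 0)
     R1 -= -4/3·R2  ⇒  (0, 1, 0)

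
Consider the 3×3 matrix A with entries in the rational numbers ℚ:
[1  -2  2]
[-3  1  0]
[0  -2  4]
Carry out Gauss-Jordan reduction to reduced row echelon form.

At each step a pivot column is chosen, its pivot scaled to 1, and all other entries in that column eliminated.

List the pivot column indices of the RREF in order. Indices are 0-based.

pivot columns: 0, 1, 2

[1] R0 /= 1  ⇒  (1, -2, 2)
     R1 -= -3·R0  ⇒  (0, -5, 6)
[2] R1 /= -5  ⇒  (0, 1, -6/5)
     R0 -= -2·R1  ⇒  (1, 0, -2/5)
     R2 -= -2·R1  ⇒  (0, 0, 8/5)
[3] R2 /= 8/5  ⇒  (0, 0, 1)
     R0 -= -2/5·R2  ⇒  (1, 0, 0)
     R1 -= -6/5·R2  ⇒  (0, 1, 0)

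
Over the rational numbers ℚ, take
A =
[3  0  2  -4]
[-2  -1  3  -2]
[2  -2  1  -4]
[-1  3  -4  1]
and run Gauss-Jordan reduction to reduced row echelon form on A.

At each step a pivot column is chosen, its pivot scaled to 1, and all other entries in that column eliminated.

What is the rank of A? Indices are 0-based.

rank = 4

step 1: normalize row 0 (÷3) = (1, 0, 2/3, -4/3)
  row 1: subtract -2×row0 = (0, -1, 13/3, -14/3)
  row 2: subtract 2×row0 = (0, -2, -1/3, -4/3)
  row 3: subtract -1×row0 = (0, 3, -10/3, -1/3)
step 2: normalize row 1 (÷-1) = (0, 1, -13/3, 14/3)
  row 2: subtract -2×row1 = (0, 0, -9, 8)
  row 3: subtract 3×row1 = (0, 0, 29/3, -43/3)
step 3: normalize row 2 (÷-9) = (0, 0, 1, -8/9)
  row 0: subtract 2/3×row2 = (1, 0, 0, -20/27)
  row 1: subtract -13/3×row2 = (0, 1, 0, 22/27)
  row 3: subtract 29/3×row2 = (0, 0, 0, -155/27)
step 4: normalize row 3 (÷-155/27) = (0, 0, 0, 1)
  row 0: subtract -20/27×row3 = (1, 0, 0, 0)
  row 1: subtract 22/27×row3 = (0, 1, 0, 0)
  row 2: subtract -8/9×row3 = (0, 0, 1, 0)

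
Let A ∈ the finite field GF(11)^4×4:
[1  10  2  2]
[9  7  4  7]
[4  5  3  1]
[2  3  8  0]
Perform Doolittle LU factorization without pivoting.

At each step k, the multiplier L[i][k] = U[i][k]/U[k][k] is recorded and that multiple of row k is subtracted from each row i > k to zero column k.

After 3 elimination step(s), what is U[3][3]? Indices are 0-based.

Step 1: pivot at (0,0) is 1.
  row1 ← row1 − (9)·row0  ⇒  L[1][0]=9, U row1=(0, 5, 8, 0)
  row2 ← row2 − (4)·row0  ⇒  L[2][0]=4, U row2=(0, 9, 6, 4)
  row3 ← row3 − (2)·row0  ⇒  L[3][0]=2, U row3=(0, 5, 4, 7)
Step 2: pivot at (1,1) is 5.
  row2 ← row2 − (4)·row1  ⇒  L[2][1]=4, U row2=(0, 0, 7, 4)
  row3 ← row3 − (1)·row1  ⇒  L[3][1]=1, U row3=(0, 0, 7, 7)
Step 3: pivot at (2,2) is 7.
  row3 ← row3 − (1)·row2  ⇒  L[3][2]=1, U row3=(0, 0, 0, 3)

U[3][3] = 3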